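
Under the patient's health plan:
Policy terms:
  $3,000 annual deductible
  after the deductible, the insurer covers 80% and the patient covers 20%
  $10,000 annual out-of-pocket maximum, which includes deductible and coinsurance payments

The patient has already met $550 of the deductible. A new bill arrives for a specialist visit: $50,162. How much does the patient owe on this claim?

$9,450

Remaining deductible: $3,000 − $550 = $2,450.
The remaining $47,712 (= $50,162 − $2,450) moves to coinsurance.
Coinsurance: $47,712 × 20% = $9,542.40.
That puts the patient's cost at $2,450 + $9,542.40 = $11,992.40 before any cap.
That would bring total out-of-pocket to $12,542.40, past the $10,000 cap. The patient is capped at $10,000 − $550 = $9,450 on this claim.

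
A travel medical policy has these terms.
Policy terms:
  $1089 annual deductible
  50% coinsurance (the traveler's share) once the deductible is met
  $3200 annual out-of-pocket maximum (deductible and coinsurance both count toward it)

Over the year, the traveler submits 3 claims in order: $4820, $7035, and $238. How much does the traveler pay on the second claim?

Bill 1, $4820: $1089 finishes the deductible; $3731 goes to coinsurance; 50% of $3731 = $1865.50. Traveler owes $2954.50 (running OOP $2954.50).
Bill 2, $7035: deductible met; 50% of $7035 = $3517.50. That would push OOP to $6472, over the $3200 cap, so traveler pays $3200 − $2954.50 = $245.50.

$245.50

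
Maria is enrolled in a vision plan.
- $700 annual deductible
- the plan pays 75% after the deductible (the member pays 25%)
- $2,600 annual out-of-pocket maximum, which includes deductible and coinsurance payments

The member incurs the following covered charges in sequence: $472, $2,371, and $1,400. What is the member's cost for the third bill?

#1 ($472): all of it applies to the deductible. Member owes $472 (running OOP $472).
#2 ($2,371): $228 to deductible, leaving $2,143; 25% of $2,143 = $535.75. Cost to member: $763.75. OOP to date $1,235.75.
#3 ($1,400): deductible met; 25% of $1,400 = $350. Cost to member: $350. OOP to date $1,585.75.

$350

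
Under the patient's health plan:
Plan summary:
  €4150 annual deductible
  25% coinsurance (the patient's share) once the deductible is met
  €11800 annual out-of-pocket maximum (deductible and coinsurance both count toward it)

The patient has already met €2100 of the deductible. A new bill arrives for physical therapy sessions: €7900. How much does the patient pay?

€3512.50

Deductible still to meet: €4150 − €2100 = €2050.
That leaves €7900 − €2050 = €5850 for coinsurance.
25% of €5850 = €1462.50 falls to the patient.
So the patient owes €2050 + €1462.50 = €3512.50 before any cap.
Cumulative spending €2100 + €3512.50 = €5612.50 stays under the €11800 maximum.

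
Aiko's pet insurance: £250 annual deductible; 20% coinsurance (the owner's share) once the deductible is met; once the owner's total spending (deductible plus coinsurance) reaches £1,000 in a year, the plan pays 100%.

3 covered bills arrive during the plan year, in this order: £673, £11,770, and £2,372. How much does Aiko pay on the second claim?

£665.40

Claim 1 — £673: £250 to deductible, leaving £423; owner's 20% is £84.60. Owner pays £334.60; OOP now £334.60.
Claim 2 — £11,770: deductible already satisfied, so owner's share is 20% × £11,770 = £2,354. That would push OOP to £2,688.60, over the £1,000 cap, so owner pays £1,000 − £334.60 = £665.40.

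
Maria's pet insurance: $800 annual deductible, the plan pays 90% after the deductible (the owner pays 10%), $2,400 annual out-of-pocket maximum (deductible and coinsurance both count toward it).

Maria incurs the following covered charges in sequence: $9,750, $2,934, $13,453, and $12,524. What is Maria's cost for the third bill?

Claim 1 ($9,750): $800 finishes the deductible; $8,950 goes to coinsurance; owner's 10% is $895. Owner owes $1,695 (running OOP $1,695).
Claim 2 ($2,934): deductible already satisfied, so owner's share is 10% × $2,934 = $293.40. Cost to owner: $293.40. OOP to date $1,988.40.
Claim 3 ($13,453): deductible met; 10% of $13,453 = $1,345.30. That would push OOP to $3,333.70, over the $2,400 cap, so owner pays $2,400 − $1,988.40 = $411.60.

$411.60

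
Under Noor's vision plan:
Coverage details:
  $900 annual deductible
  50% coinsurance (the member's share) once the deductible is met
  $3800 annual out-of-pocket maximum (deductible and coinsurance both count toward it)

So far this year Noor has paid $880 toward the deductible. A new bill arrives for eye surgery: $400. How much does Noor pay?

$210

Deductible still to meet: $900 − $880 = $20.
The remaining $380 (= $400 − $20) moves to coinsurance.
Member's 50% share of $380 is $190.
That puts the member's cost at $20 + $190 = $210 before any cap.
Cumulative spending $880 + $210 = $1090 stays under the $3800 maximum.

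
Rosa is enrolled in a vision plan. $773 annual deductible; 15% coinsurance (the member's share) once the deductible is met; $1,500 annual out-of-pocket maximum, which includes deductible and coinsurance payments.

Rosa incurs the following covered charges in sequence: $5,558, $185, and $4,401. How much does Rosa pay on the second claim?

$9.25

Claim 1 — $5,558: $773 finishes the deductible; $4,785 goes to coinsurance; coinsurance $4,785 × 15% = $717.75. Cost to member: $1,490.75. OOP to date $1,490.75.
Claim 2 — $185: 15% coinsurance on $185 = $27.75. Adding that to $1,490.75 gives $1,518.50, past the $1,500 cap; member pays only $1,500 − $1,490.75 = $9.25.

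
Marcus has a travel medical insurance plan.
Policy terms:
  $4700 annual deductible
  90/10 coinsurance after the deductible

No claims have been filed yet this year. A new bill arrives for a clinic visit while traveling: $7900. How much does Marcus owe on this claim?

The full $4700 deductible is still open; $4700 of this bill applies to it.
After the $4700 deductible portion, $7900 − $4700 = $3200 is subject to coinsurance.
10% of $3200 = $320 falls to the traveler.
So the traveler owes $4700 + $320 = $5020.

$5020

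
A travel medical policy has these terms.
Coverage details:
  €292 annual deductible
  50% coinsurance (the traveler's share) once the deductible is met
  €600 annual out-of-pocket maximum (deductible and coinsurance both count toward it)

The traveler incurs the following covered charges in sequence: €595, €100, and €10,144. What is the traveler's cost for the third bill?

#1 (€595): €292 finishes the deductible; €303 goes to coinsurance; coinsurance €303 × 50% = €151.50. Traveler owes €443.50 (running OOP €443.50).
#2 (€100): deductible met; 50% of €100 = €50. Cost to traveler: €50. OOP to date €493.50.
#3 (€10,144): deductible already satisfied, so traveler's share is 50% × €10,144 = €5,072. Adding that to €493.50 gives €5,565.50, past the €600 cap; traveler pays only €600 − €493.50 = €106.50.

€106.50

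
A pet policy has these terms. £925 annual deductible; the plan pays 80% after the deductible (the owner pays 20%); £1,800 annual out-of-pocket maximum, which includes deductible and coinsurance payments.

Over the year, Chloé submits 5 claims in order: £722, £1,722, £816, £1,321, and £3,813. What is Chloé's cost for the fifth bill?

Claim 1 (£722): fully absorbed by the deductible. Owner owes £722 (running OOP £722).
Claim 2 (£1,722): £203 to deductible, leaving £1,519; owner's 20% is £303.80. Owner pays £506.80; OOP now £1,228.80.
Claim 3 (£816): deductible met; 20% of £816 = £163.20. Owner owes £163.20 (running OOP £1,392).
Claim 4 (£1,321): deductible met; 20% of £1,321 = £264.20. Owner pays £264.20; OOP now £1,656.20.
Claim 5 (£3,813): deductible met; 20% of £3,813 = £762.60. That would push OOP to £2,418.80, over the £1,800 cap, so owner pays £1,800 − £1,656.20 = £143.80.

£143.80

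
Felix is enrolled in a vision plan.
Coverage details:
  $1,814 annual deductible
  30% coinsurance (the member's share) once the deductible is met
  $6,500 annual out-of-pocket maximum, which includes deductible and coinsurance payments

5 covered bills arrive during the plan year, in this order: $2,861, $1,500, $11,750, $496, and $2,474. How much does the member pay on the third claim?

#1 ($2,861): $1,814 finishes the deductible; $1,047 goes to coinsurance; coinsurance $1,047 × 30% = $314.10. Member pays $2,128.10; OOP now $2,128.10.
#2 ($1,500): deductible already satisfied, so member's share is 30% × $1,500 = $450. Cost to member: $450. OOP to date $2,578.10.
#3 ($11,750): deductible met; 30% of $11,750 = $3,525. Cost to member: $3,525. OOP to date $6,103.10.

$3,525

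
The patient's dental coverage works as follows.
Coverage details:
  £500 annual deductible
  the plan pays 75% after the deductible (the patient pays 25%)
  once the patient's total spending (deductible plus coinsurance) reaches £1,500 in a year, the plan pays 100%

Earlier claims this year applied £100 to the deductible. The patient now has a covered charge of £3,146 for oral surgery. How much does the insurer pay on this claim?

£2,059.50

Deductible still to meet: £500 − £100 = £400.
After the £400 deductible portion, £3,146 − £400 = £2,746 is subject to coinsurance.
Coinsurance: £2,746 × 25% = £686.50.
Patient responsibility before any cap: £400 + £686.50 = £1,086.50.
Cumulative spending £100 + £1,086.50 = £1,186.50 stays under the £1,500 maximum.
The insurer covers the remainder: £3,146 − £1,086.50 = £2,059.50.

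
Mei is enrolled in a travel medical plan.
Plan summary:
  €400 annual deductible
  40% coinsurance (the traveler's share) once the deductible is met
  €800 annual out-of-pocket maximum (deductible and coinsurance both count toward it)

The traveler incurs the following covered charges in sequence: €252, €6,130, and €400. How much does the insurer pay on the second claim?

€5,582

Bill 1, €252: all of it applies to the deductible. Cost to traveler: €252. OOP to date €252. Insurer: €252 − €252 = €0.
Bill 2, €6,130: €148 finishes the deductible; €5,982 goes to coinsurance; traveler's 40% is €2,392.80. Together that's €148 + €2,392.80 = €2,540.80. OOP would hit €2,792.80 > €800, so the cap limits the traveler to €800 − €252 = €548. Insurer: €6,130 − €548 = €5,582.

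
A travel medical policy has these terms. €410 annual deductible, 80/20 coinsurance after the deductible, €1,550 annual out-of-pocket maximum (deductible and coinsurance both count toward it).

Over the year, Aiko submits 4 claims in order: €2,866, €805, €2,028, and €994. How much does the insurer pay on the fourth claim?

Bill 1, €2,866: €410 to deductible, leaving €2,456; traveler's 20% is €491.20. Traveler owes €901.20 (running OOP €901.20). Plan pays €2,866 − €901.20 = €1,964.80.
Bill 2, €805: deductible already satisfied, so traveler's share is 20% × €805 = €161. Cost to traveler: €161. OOP to date €1,062.20. Insurer: €805 − €161 = €644.
Bill 3, €2,028: deductible met; 20% of €2,028 = €405.60. Cost to traveler: €405.60. OOP to date €1,467.80. Plan pays €2,028 − €405.60 = €1,622.40.
Bill 4, €994: deductible already satisfied, so traveler's share is 20% × €994 = €198.80. OOP would hit €1,666.60 > €1,550, so the cap limits the traveler to €1,550 − €1,467.80 = €82.20. Insurer: €994 − €82.20 = €911.80.

€911.80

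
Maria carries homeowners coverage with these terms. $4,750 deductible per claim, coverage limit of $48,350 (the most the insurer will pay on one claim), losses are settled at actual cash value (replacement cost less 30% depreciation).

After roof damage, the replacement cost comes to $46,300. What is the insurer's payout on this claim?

At 30% depreciation, ACV = $46,300 − $13,890 = $32,410.
Subtract the deductible: $32,410 − $4,750 = $27,660.
$27,660 ≤ $48,350, so the limit doesn't bind; insurer pays $27,660.

$27,660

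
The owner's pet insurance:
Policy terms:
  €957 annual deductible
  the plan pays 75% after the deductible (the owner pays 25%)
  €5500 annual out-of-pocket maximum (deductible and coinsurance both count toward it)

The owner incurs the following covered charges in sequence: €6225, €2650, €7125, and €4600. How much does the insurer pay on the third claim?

Bill 1, €6225: €957 to deductible, leaving €5268; 25% of €5268 = €1317. Cost to owner: €2274. OOP to date €2274. Insurer: €6225 − €2274 = €3951.
Bill 2, €2650: 25% coinsurance on €2650 = €662.50. Cost to owner: €662.50. OOP to date €2936.50. Insurer: €2650 − €662.50 = €1987.50.
Bill 3, €7125: deductible already satisfied, so owner's share is 25% × €7125 = €1781.25. Owner pays €1781.25; OOP now €4717.75. Insurer: €7125 − €1781.25 = €5343.75.

€5343.75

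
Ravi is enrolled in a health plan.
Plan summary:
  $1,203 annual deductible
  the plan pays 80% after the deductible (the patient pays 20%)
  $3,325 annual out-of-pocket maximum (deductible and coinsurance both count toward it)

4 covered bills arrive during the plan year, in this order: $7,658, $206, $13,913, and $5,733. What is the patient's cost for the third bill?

Bill 1, $7,658: deductible takes $1,203, $6,455 remains; coinsurance $6,455 × 20% = $1,291. Patient owes $2,494 (running OOP $2,494).
Bill 2, $206: deductible met; 20% of $206 = $41.20. Cost to patient: $41.20. OOP to date $2,535.20.
Bill 3, $13,913: 20% coinsurance on $13,913 = $2,782.60. OOP would hit $5,317.80 > $3,325, so the cap limits the patient to $3,325 − $2,535.20 = $789.80.

$789.80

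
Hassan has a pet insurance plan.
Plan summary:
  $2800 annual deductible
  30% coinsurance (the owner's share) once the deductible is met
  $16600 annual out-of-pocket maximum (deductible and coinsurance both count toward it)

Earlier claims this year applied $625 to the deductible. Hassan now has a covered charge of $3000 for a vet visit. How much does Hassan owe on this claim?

$2422.50

Deductible still to meet: $2800 − $625 = $2175.
After the $2175 deductible portion, $3000 − $2175 = $825 is subject to coinsurance.
30% of $825 = $247.50 falls to the owner.
That puts the owner's cost at $2175 + $247.50 = $2422.50 before any cap.
Cumulative spending $625 + $2422.50 = $3047.50 stays under the $16600 maximum.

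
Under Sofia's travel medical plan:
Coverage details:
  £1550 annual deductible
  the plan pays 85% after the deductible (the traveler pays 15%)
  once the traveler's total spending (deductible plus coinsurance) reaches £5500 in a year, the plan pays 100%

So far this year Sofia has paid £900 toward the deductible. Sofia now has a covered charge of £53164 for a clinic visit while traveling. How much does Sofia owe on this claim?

£900 of the £1550 deductible is already met, leaving £650.
That leaves £53164 − £650 = £52514 for coinsurance.
15% of £52514 = £7877.10 falls to the traveler.
Traveler responsibility before any cap: £650 + £7877.10 = £8527.10.
That would bring total out-of-pocket to £9427.10, past the £5500 cap. The traveler is capped at £5500 − £900 = £4600 on this claim.

£4600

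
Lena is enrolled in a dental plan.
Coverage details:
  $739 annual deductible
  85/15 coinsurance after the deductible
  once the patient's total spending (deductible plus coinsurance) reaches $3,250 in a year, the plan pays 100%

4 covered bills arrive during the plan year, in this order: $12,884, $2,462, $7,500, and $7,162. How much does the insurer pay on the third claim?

$7,180.05

Claim 1 ($12,884): $739 to deductible, leaving $12,145; 15% of $12,145 = $1,821.75. Patient pays $2,560.75; OOP now $2,560.75. Plan pays $12,884 − $2,560.75 = $10,323.25.
Claim 2 ($2,462): 15% coinsurance on $2,462 = $369.30. Cost to patient: $369.30. OOP to date $2,930.05. Plan pays $2,462 − $369.30 = $2,092.70.
Claim 3 ($7,500): deductible met; 15% of $7,500 = $1,125. That would push OOP to $4,055.05, over the $3,250 cap, so patient pays $3,250 − $2,930.05 = $319.95. Insurer: $7,500 − $319.95 = $7,180.05.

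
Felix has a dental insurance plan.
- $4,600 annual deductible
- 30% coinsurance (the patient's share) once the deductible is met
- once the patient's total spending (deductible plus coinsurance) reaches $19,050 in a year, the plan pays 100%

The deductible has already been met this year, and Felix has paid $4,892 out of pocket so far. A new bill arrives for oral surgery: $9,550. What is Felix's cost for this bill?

$2,865

The deductible is already satisfied, so the full bill goes to coinsurance.
Patient's 30% share of $9,550 is $2,865.
Cumulative spending $4,892 + $2,865 = $7,757 stays under the $19,050 maximum.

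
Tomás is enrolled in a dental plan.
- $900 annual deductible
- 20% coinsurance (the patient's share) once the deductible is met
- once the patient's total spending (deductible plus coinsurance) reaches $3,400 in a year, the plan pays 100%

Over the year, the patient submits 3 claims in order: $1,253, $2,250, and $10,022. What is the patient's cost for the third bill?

Claim 1 — $1,253: $900 to deductible, leaving $353; patient's 20% is $70.60. Cost to patient: $970.60. OOP to date $970.60.
Claim 2 — $2,250: deductible already satisfied, so patient's share is 20% × $2,250 = $450. Patient owes $450 (running OOP $1,420.60).
Claim 3 — $10,022: deductible already satisfied, so patient's share is 20% × $10,022 = $2,004.40. Adding that to $1,420.60 gives $3,425, past the $3,400 cap; patient pays only $3,400 − $1,420.60 = $1,979.40.

$1,979.40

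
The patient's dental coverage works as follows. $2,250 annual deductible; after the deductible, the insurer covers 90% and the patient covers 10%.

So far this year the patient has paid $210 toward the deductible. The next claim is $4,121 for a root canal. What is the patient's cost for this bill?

Remaining deductible: $2,250 − $210 = $2,040.
After the $2,040 deductible portion, $4,121 − $2,040 = $2,081 is subject to coinsurance.
Patient's 10% share of $2,081 is $208.10.
That puts the patient's cost at $2,040 + $208.10 = $2,248.10.

$2,248.10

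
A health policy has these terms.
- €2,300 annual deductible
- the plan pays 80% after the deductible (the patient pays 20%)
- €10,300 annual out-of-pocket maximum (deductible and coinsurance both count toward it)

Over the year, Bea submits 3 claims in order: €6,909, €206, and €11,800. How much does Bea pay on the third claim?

€2,360

Claim 1 — €6,909: €2,300 to deductible, leaving €4,609; 20% of €4,609 = €921.80. Patient owes €3,221.80 (running OOP €3,221.80).
Claim 2 — €206: 20% coinsurance on €206 = €41.20. Cost to patient: €41.20. OOP to date €3,263.
Claim 3 — €11,800: deductible already satisfied, so patient's share is 20% × €11,800 = €2,360. Patient owes €2,360 (running OOP €5,623).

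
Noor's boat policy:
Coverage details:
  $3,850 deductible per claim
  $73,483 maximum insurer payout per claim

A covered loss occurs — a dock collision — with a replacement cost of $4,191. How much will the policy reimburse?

After the deductible, $4,191 − $3,850 = $341 remains.
$341 ≤ $73,483, so the limit doesn't bind; insurer pays $341.

$341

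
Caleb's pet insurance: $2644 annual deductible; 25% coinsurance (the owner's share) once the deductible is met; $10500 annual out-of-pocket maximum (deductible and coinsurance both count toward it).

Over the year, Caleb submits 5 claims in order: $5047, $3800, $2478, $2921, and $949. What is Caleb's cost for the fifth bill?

Claim 1 — $5047: deductible takes $2644, $2403 remains; coinsurance $2403 × 25% = $600.75. Cost to owner: $3244.75. OOP to date $3244.75.
Claim 2 — $3800: deductible met; 25% of $3800 = $950. Cost to owner: $950. OOP to date $4194.75.
Claim 3 — $2478: deductible met; 25% of $2478 = $619.50. Owner owes $619.50 (running OOP $4814.25).
Claim 4 — $2921: deductible already satisfied, so owner's share is 25% × $2921 = $730.25. Owner owes $730.25 (running OOP $5544.50).
Claim 5 — $949: deductible met; 25% of $949 = $237.25. Owner owes $237.25 (running OOP $5781.75).

$237.25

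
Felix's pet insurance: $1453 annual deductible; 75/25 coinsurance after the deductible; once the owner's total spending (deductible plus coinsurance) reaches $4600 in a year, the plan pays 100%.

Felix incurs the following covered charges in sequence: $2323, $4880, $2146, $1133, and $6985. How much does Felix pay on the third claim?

Claim 1 — $2323: $1453 to deductible, leaving $870; owner's 25% is $217.50. Cost to owner: $1670.50. OOP to date $1670.50.
Claim 2 — $4880: deductible already satisfied, so owner's share is 25% × $4880 = $1220. Cost to owner: $1220. OOP to date $2890.50.
Claim 3 — $2146: deductible already satisfied, so owner's share is 25% × $2146 = $536.50. Owner pays $536.50; OOP now $3427.

$536.50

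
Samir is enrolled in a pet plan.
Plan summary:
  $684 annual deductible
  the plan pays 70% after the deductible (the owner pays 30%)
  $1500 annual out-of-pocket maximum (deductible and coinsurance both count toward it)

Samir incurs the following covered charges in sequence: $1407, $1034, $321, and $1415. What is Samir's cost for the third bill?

Claim 1 — $1407: $684 finishes the deductible; $723 goes to coinsurance; owner's 30% is $216.90. Owner pays $900.90; OOP now $900.90.
Claim 2 — $1034: deductible already satisfied, so owner's share is 30% × $1034 = $310.20. Owner owes $310.20 (running OOP $1211.10).
Claim 3 — $321: deductible met; 30% of $321 = $96.30. Cost to owner: $96.30. OOP to date $1307.40.

$96.30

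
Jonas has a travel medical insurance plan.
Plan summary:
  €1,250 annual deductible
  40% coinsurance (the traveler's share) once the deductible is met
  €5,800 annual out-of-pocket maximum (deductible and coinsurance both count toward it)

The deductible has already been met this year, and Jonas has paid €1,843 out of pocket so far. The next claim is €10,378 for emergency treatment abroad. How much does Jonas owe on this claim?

With the deductible met, the entire €10,378 is subject to coinsurance.
40% of €10,378 = €4,151.20 falls to the traveler.
Adding €4,151.20 to the €1,843 already spent would give €5,994.20, which exceeds the €5,800 cap; the traveler pays just €5,800 − €1,843 = €3,957.

€3,957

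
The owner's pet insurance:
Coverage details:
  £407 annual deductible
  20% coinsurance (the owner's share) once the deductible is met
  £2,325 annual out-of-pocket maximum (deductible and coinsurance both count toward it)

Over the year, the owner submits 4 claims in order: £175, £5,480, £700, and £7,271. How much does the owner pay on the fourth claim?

Claim 1 — £175: entire amount goes to the deductible. Owner owes £175 (running OOP £175).
Claim 2 — £5,480: £232 finishes the deductible; £5,248 goes to coinsurance; owner's 20% is £1,049.60. Owner pays £1,281.60; OOP now £1,456.60.
Claim 3 — £700: deductible already satisfied, so owner's share is 20% × £700 = £140. Owner owes £140 (running OOP £1,596.60).
Claim 4 — £7,271: 20% coinsurance on £7,271 = £1,454.20. OOP would hit £3,050.80 > £2,325, so the cap limits the owner to £2,325 − £1,596.60 = £728.40.

£728.40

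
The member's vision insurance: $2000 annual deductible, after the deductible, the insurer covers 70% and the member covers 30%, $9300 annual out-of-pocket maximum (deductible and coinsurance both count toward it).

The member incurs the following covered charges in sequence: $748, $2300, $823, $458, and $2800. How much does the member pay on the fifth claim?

Bill 1, $748: all of it applies to the deductible. Member pays $748; OOP now $748.
Bill 2, $2300: deductible takes $1252, $1048 remains; coinsurance $1048 × 30% = $314.40. Member pays $1566.40; OOP now $2314.40.
Bill 3, $823: deductible already satisfied, so member's share is 30% × $823 = $246.90. Member pays $246.90; OOP now $2561.30.
Bill 4, $458: deductible met; 30% of $458 = $137.40. Member pays $137.40; OOP now $2698.70.
Bill 5, $2800: 30% coinsurance on $2800 = $840. Cost to member: $840. OOP to date $3538.70.

$840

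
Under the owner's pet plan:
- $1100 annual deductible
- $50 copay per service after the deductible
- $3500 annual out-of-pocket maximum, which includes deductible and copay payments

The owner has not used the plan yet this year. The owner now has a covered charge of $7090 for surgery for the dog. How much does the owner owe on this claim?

$1150

Deductible not yet touched, so the first $1100 of the bill goes to the deductible.
The remaining $5990 (= $7090 − $1100) moves to the copay.
Copay on this service: $50.
That puts the owner's cost at $1100 + $50 = $1150 before any cap.
Year-to-date out-of-pocket becomes $0 + $1150 = $1150, still under the $3500 maximum, so no cap applies.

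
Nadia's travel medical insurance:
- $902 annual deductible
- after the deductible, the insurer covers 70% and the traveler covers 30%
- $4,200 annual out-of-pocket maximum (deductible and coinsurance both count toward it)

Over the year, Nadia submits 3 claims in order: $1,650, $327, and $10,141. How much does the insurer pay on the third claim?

#1 ($1,650): $902 to deductible, leaving $748; 30% of $748 = $224.40. Traveler pays $1,126.40; OOP now $1,126.40. Plan pays $1,650 − $1,126.40 = $523.60.
#2 ($327): deductible met; 30% of $327 = $98.10. Traveler pays $98.10; OOP now $1,224.50. Insurer: $327 − $98.10 = $228.90.
#3 ($10,141): deductible already satisfied, so traveler's share is 30% × $10,141 = $3,042.30. Adding that to $1,224.50 gives $4,266.80, past the $4,200 cap; traveler pays only $4,200 − $1,224.50 = $2,975.50. Plan pays $10,141 − $2,975.50 = $7,165.50.

$7,165.50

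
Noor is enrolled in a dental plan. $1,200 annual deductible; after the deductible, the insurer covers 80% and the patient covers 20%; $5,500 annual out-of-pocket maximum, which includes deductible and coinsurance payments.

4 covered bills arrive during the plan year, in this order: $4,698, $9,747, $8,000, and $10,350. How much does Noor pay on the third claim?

#1 ($4,698): deductible takes $1,200, $3,498 remains; patient's 20% is $699.60. Cost to patient: $1,899.60. OOP to date $1,899.60.
#2 ($9,747): 20% coinsurance on $9,747 = $1,949.40. Patient owes $1,949.40 (running OOP $3,849).
#3 ($8,000): deductible already satisfied, so patient's share is 20% × $8,000 = $1,600. Cost to patient: $1,600. OOP to date $5,449.

$1,600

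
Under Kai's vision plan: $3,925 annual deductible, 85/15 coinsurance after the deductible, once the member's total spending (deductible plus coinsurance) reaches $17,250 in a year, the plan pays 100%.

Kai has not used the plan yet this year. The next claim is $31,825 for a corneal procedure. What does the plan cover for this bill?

The full $3,925 deductible is still open; $3,925 of this bill applies to it.
That leaves $31,825 − $3,925 = $27,900 for coinsurance.
Member's 15% share of $27,900 is $4,185.
Member responsibility before any cap: $3,925 + $4,185 = $8,110.
Year-to-date out-of-pocket becomes $0 + $8,110 = $8,110, still under the $17,250 maximum, so no cap applies.
The plan picks up $31,825 − $8,110 = $23,715.

$23,715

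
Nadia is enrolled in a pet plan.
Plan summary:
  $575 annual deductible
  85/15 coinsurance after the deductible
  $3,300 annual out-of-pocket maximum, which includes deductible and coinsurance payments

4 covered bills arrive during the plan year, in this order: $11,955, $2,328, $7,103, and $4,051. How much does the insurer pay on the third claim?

$6,434.20

Claim 1 ($11,955): deductible takes $575, $11,380 remains; coinsurance $11,380 × 15% = $1,707. Cost to owner: $2,282. OOP to date $2,282. Insurer: $11,955 − $2,282 = $9,673.
Claim 2 ($2,328): deductible met; 15% of $2,328 = $349.20. Owner owes $349.20 (running OOP $2,631.20). Plan pays $2,328 − $349.20 = $1,978.80.
Claim 3 ($7,103): deductible already satisfied, so owner's share is 15% × $7,103 = $1,065.45. OOP would hit $3,696.65 > $3,300, so the cap limits the owner to $3,300 − $2,631.20 = $668.80. Plan pays $7,103 − $668.80 = $6,434.20.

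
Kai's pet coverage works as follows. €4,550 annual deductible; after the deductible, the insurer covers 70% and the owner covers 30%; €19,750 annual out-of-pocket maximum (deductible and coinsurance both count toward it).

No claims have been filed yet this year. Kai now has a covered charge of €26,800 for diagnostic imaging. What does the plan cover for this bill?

Nothing has been paid toward the €4,550 deductible, so the first €4,550 of this charge is applied there.
The remaining €22,250 (= €26,800 − €4,550) moves to coinsurance.
30% of €22,250 = €6,675 falls to the owner.
That puts the owner's cost at €4,550 + €6,675 = €11,225 before any cap.
Cumulative spending €0 + €11,225 = €11,225 stays under the €19,750 maximum.
Insurer pays the balance: €26,800 − €11,225 = €15,575.

€15,575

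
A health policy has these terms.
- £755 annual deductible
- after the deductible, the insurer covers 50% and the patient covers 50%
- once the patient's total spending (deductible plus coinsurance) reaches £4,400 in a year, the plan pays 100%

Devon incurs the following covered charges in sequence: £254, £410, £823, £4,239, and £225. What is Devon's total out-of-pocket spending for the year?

Claim 1 — £254: all of it applies to the deductible. Cost to patient: £254. OOP to date £254.
Claim 2 — £410: all of it applies to the deductible. Patient owes £410 (running OOP £664).
Claim 3 — £823: £91 finishes the deductible; £732 goes to coinsurance; patient's 50% is £366. Cost to patient: £457. OOP to date £1,121.
Claim 4 — £4,239: deductible already satisfied, so patient's share is 50% × £4,239 = £2,119.50. Patient pays £2,119.50; OOP now £3,240.50.
Claim 5 — £225: deductible already satisfied, so patient's share is 50% × £225 = £112.50. Patient pays £112.50; OOP now £3,353.
Total paid by the patient: £254 + £410 + £457 + £2,119.50 + £112.50 = £3,353.

£3,353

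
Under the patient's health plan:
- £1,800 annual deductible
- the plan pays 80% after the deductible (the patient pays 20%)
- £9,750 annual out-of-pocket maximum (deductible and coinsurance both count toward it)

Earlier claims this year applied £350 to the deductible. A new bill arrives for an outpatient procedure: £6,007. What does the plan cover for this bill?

£3,645.60

£350 of the £1,800 deductible is already met, leaving £1,450.
After the £1,450 deductible portion, £6,007 − £1,450 = £4,557 is subject to coinsurance.
Patient's 20% share of £4,557 is £911.40.
So the patient owes £1,450 + £911.40 = £2,361.40 before any cap.
Cumulative spending £350 + £2,361.40 = £2,711.40 stays under the £9,750 maximum.
The plan picks up £6,007 − £2,361.40 = £3,645.60.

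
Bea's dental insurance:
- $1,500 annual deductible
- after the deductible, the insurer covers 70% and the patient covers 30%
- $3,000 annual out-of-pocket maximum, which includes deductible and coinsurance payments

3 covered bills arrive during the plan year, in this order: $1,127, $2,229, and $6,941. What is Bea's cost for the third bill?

$943.20

#1 ($1,127): all of it applies to the deductible. Patient pays $1,127; OOP now $1,127.
#2 ($2,229): $373 to deductible, leaving $1,856; coinsurance $1,856 × 30% = $556.80. Patient owes $929.80 (running OOP $2,056.80).
#3 ($6,941): 30% coinsurance on $6,941 = $2,082.30. Adding that to $2,056.80 gives $4,139.10, past the $3,000 cap; patient pays only $3,000 − $2,056.80 = $943.20.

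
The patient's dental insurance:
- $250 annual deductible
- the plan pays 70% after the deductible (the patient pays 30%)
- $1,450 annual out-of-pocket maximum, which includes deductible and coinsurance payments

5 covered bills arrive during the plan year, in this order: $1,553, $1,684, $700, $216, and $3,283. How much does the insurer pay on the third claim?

#1 ($1,553): $250 finishes the deductible; $1,303 goes to coinsurance; 30% of $1,303 = $390.90. Patient pays $640.90; OOP now $640.90. Plan pays $1,553 − $640.90 = $912.10.
#2 ($1,684): deductible met; 30% of $1,684 = $505.20. Patient owes $505.20 (running OOP $1,146.10). Plan pays $1,684 − $505.20 = $1,178.80.
#3 ($700): deductible met; 30% of $700 = $210. Patient owes $210 (running OOP $1,356.10). Plan pays $700 − $210 = $490.

$490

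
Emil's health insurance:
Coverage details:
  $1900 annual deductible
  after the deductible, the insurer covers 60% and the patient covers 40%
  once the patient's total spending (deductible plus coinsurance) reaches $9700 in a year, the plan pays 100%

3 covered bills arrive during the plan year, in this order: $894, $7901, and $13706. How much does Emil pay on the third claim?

$5042

Bill 1, $894: entire amount goes to the deductible. Patient pays $894; OOP now $894.
Bill 2, $7901: $1006 to deductible, leaving $6895; 40% of $6895 = $2758. Patient owes $3764 (running OOP $4658).
Bill 3, $13706: deductible met; 40% of $13706 = $5482.40. Adding that to $4658 gives $10140.40, past the $9700 cap; patient pays only $9700 − $4658 = $5042.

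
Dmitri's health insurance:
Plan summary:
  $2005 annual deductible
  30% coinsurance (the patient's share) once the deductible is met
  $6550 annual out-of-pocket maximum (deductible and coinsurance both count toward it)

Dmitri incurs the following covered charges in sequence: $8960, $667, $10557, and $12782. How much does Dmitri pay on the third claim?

$2258.40

Claim 1 ($8960): deductible takes $2005, $6955 remains; 30% of $6955 = $2086.50. Patient pays $4091.50; OOP now $4091.50.
Claim 2 ($667): deductible already satisfied, so patient's share is 30% × $667 = $200.10. Cost to patient: $200.10. OOP to date $4291.60.
Claim 3 ($10557): 30% coinsurance on $10557 = $3167.10. Adding that to $4291.60 gives $7458.70, past the $6550 cap; patient pays only $6550 − $4291.60 = $2258.40.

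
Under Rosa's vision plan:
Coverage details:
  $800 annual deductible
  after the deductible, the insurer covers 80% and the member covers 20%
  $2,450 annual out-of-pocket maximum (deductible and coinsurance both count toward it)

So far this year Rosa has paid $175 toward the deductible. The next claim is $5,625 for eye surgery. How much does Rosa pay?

$1,625

Remaining deductible: $800 − $175 = $625.
After the $625 deductible portion, $5,625 − $625 = $5,000 is subject to coinsurance.
Member's 20% share of $5,000 is $1,000.
Member responsibility before any cap: $625 + $1,000 = $1,625.
Cumulative spending $175 + $1,625 = $1,800 stays under the $2,450 maximum.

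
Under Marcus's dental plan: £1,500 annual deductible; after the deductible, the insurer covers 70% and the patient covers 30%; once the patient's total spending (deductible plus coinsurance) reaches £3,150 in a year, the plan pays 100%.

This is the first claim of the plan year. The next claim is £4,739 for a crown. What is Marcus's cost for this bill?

Deductible not yet touched, so the first £1,500 of the bill goes to the deductible.
After the £1,500 deductible portion, £4,739 − £1,500 = £3,239 is subject to coinsurance.
Coinsurance: £3,239 × 30% = £971.70.
That puts the patient's cost at £1,500 + £971.70 = £2,471.70 before any cap.
Cumulative spending £0 + £2,471.70 = £2,471.70 stays under the £3,150 maximum.

£2,471.70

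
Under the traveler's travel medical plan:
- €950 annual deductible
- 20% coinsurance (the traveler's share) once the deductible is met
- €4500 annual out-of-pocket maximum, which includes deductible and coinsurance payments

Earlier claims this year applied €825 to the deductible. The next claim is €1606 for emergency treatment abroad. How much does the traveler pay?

€421.20

€825 of the €950 deductible is already met, leaving €125.
After the €125 deductible portion, €1606 − €125 = €1481 is subject to coinsurance.
Coinsurance: €1481 × 20% = €296.20.
That puts the traveler's cost at €125 + €296.20 = €421.20 before any cap.
Cumulative spending €825 + €421.20 = €1246.20 stays under the €4500 maximum.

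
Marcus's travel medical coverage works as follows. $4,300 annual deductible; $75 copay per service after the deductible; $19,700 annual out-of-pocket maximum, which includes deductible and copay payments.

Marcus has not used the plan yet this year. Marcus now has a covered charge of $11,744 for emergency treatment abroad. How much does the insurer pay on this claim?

The full $4,300 deductible is still open; $4,300 of this bill applies to it.
The remaining $7,444 (= $11,744 − $4,300) moves to the copay.
Copay on this service: $75.
That puts the traveler's cost at $4,300 + $75 = $4,375 before any cap.
Cumulative spending $0 + $4,375 = $4,375 stays under the $19,700 maximum.
The insurer covers the remainder: $11,744 − $4,375 = $7,369.

$7,369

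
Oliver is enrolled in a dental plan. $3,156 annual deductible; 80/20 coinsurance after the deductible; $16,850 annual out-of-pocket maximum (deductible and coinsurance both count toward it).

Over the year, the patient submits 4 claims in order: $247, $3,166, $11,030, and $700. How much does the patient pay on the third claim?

$2,206

#1 ($247): all of it applies to the deductible. Patient owes $247 (running OOP $247).
#2 ($3,166): $2,909 finishes the deductible; $257 goes to coinsurance; coinsurance $257 × 20% = $51.40. Patient owes $2,960.40 (running OOP $3,207.40).
#3 ($11,030): 20% coinsurance on $11,030 = $2,206. Cost to patient: $2,206. OOP to date $5,413.40.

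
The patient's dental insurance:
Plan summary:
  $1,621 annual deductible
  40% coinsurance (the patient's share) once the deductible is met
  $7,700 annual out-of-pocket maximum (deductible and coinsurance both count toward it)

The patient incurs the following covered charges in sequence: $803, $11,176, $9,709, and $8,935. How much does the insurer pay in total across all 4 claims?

Claim 1 — $803: all of it applies to the deductible. Patient pays $803; OOP now $803. Plan pays $803 − $803 = $0.
Claim 2 — $11,176: $818 finishes the deductible; $10,358 goes to coinsurance; coinsurance $10,358 × 40% = $4,143.20. Patient pays $4,961.20; OOP now $5,764.20. Insurer: $11,176 − $4,961.20 = $6,214.80.
Claim 3 — $9,709: deductible met; 40% of $9,709 = $3,883.60. That would push OOP to $9,647.80, over the $7,700 cap, so patient pays $7,700 − $5,764.20 = $1,935.80. Insurer: $9,709 − $1,935.80 = $7,773.20.
Claim 4 — $8,935: deductible already satisfied, so patient's share is 40% × $8,935 = $3,574. That would push OOP to $11,274, over the $7,700 cap, so patient pays $7,700 − $7,700 = $0. Insurer: $8,935 − $0 = $8,935.
Insurer total = bills − patient's total = $30,623 − $7,700 = $22,923.

$22,923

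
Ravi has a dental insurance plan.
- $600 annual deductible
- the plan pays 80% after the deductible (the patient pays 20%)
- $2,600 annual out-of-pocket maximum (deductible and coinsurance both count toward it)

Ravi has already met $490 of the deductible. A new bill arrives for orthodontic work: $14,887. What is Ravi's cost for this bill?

Deductible still to meet: $600 − $490 = $110.
That leaves $14,887 − $110 = $14,777 for coinsurance.
Coinsurance: $14,777 × 20% = $2,955.40.
So the patient owes $110 + $2,955.40 = $3,065.40 before any cap.
Year-to-date out-of-pocket would reach $490 + $3,065.40 = $3,555.40, above the $2,600 maximum, so the patient pays only $2,600 − $490 = $2,110.

$2,110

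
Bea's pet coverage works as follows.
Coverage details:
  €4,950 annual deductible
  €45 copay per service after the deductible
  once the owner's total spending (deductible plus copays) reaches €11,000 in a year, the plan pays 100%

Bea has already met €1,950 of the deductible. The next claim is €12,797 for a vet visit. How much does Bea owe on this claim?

Remaining deductible: €4,950 − €1,950 = €3,000.
After the €3,000 deductible portion, €12,797 − €3,000 = €9,797 is subject to the copay.
Copay on this service: €45.
So the owner owes €3,000 + €45 = €3,045 before any cap.
Cumulative spending €1,950 + €3,045 = €4,995 stays under the €11,000 maximum.

€3,045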